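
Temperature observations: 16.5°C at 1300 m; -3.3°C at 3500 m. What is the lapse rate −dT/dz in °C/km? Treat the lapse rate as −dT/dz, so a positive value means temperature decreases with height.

Γ = −ΔT/Δz = (16.5 − (-3.3)) / (3500 − 1300) m
  = 19.8°C / 2.2 km = 9°C/km

9°C/km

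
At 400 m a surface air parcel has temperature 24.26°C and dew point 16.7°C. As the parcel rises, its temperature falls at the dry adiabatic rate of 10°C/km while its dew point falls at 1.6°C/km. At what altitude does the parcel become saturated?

T and T_d converge at 10 − 1.6 = 8.4°C per km
Height above start = (24.26 − 16.7) / 8.4 = 0.9 km
LCL altitude = 400 m + 900 m = 1300 m

1300 m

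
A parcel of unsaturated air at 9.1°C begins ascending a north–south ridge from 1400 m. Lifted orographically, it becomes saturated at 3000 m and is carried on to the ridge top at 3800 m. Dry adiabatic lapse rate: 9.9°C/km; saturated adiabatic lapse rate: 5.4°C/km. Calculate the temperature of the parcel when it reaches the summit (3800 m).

-11.06°C

From 1400 m to 3000 m (dry): cools by 9.9 × 1.6 = 15.84°C, giving -6.74°C.
From 3000 m to 3800 m (saturated): cools by 5.4 × 0.8 = 4.32°C, giving -11.06°C.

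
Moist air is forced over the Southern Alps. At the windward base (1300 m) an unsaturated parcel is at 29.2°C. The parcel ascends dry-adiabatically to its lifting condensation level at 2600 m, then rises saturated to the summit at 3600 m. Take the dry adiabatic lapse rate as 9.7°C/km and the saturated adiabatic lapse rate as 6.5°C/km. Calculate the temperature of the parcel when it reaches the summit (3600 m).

Dry to 2600 m: -9.7 × 1.3 km = -12.61°C, so T = 16.59°C.
Saturated to 3600 m: -6.5 × 1 km = -6.5°C, so T = 10.09°C.

10.09°C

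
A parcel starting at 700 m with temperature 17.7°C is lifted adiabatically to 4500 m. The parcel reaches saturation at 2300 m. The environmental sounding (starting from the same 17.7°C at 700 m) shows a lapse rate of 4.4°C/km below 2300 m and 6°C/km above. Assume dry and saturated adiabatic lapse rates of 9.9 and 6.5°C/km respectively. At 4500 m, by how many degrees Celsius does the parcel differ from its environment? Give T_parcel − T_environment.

Parcel:
  Dry to 2300 m: -9.9 × 1.6 km = -15.84°C, so T = 1.86°C.
  Saturated to 4500 m: -6.5 × 2.2 km = -14.3°C, so T = -12.44°C.
Environment:
  Environment, lower layer to 2300 m: -4.4 × 1.6 km = -7.04°C, so T = 10.66°C.
  Environment, upper layer to 4500 m: -6 × 2.2 km = -13.2°C, so T = -2.54°C.
T_parcel − T_env = -12.44 − (-2.54) = -9.9°C

-9.9°C (parcel cooler than environment)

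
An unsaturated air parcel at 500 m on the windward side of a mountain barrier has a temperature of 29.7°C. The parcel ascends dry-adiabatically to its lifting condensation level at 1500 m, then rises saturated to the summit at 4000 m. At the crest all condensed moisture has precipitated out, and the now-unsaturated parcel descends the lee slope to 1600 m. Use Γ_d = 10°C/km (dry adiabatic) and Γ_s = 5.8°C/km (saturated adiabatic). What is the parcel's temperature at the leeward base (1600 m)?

29.2°C

500 → 1500 m (dry, 10°C/km): ΔT = -10 × 1 = -10°C → T = 19.7°C
1500 → 4000 m (saturated, 5.8°C/km): ΔT = -5.8 × 2.5 = -14.5°C → T = 5.2°C
4000 → 1600 m (dry descent, 10°C/km): ΔT = +10 × 2.4 = +24°C → T = 29.2°C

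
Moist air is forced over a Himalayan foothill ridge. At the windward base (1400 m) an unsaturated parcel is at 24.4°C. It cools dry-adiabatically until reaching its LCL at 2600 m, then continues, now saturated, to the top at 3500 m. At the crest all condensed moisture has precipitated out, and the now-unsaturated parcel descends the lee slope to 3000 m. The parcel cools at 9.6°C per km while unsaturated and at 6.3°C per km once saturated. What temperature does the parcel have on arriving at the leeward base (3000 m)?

12.01°C

Dry to 2600 m: -9.6 × 1.2 km = -11.52°C, so T = 12.88°C.
Saturated to 3500 m: -6.3 × 0.9 km = -5.67°C, so T = 7.21°C.
Dry descent to 3000 m: +9.6 × 0.5 km = +4.8°C, so T = 12.01°C.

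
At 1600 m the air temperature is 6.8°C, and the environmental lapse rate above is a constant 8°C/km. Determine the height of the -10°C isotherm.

Height above start = (6.8 − (-10)) / 8 = 2.1 km
Altitude = 1600 m + 2100 m = 3700 m

3700 m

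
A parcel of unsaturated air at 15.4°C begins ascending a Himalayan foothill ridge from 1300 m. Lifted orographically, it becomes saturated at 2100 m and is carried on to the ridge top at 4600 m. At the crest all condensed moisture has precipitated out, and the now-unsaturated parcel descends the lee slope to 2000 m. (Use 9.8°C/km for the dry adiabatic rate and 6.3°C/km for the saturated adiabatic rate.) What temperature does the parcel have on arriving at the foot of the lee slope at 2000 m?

17.29°C

From 1300 m to 2100 m (dry): cools by 9.8 × 0.8 = 7.84°C, giving 7.56°C.
From 2100 m to 4600 m (saturated): cools by 6.3 × 2.5 = 15.75°C, giving -8.19°C.
From 4600 m to 2000 m (dry descent): warms by 9.8 × 2.6 = 25.48°C, giving 17.29°C.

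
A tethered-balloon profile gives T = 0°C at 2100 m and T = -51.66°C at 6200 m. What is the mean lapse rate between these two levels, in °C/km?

Γ = −ΔT/Δz = (0 − (-51.66)) / (6200 − 2100) m
  = 51.66°C / 4.1 km = 12.6°C/km

12.6°C/km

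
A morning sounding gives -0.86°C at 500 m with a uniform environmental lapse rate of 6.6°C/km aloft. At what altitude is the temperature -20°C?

Height above start = (-0.86 − (-20)) / 6.6 = 2.9 km
Altitude = 500 m + 2900 m = 3400 m

3400 m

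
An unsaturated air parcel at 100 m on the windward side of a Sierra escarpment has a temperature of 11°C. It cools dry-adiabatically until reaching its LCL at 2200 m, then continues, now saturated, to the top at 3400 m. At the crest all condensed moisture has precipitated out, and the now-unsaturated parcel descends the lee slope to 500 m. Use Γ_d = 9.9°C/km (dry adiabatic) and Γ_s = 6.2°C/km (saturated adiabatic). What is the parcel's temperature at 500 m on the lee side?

11.48°C

100 → 2200 m (dry, 9.9°C/km): ΔT = -9.9 × 2.1 = -20.79°C → T = -9.79°C
2200 → 3400 m (saturated, 6.2°C/km): ΔT = -6.2 × 1.2 = -7.44°C → T = -17.23°C
3400 → 500 m (dry descent, 9.9°C/km): ΔT = +9.9 × 2.9 = +28.71°C → T = 11.48°C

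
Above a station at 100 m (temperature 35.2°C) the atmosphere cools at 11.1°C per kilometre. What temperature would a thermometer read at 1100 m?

100–1100 m, environmental: Δz = 1 km ⇒ ΔT = -11.1°C; T = 24.1°C

24.1°C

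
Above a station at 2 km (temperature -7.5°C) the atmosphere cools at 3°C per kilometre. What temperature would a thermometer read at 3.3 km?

-11.4°C

Environmental to 3300 m: -3 × 1.3 km = -3.9°C, so T = -11.4°C.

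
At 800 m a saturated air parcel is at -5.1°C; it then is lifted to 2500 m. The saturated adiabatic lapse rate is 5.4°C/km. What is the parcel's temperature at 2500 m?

800 → 2500 m (saturated adiabatic, 5.4°C/km): ΔT = -5.4 × 1.7 = -9.18°C → T = -14.28°C

-14.28°C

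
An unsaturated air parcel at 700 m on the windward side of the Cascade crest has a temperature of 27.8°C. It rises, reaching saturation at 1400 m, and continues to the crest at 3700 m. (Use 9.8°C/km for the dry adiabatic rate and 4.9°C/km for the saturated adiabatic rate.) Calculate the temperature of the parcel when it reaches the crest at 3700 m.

From 700 m to 1400 m (dry): cools by 9.8 × 0.7 = 6.86°C, giving 20.94°C.
From 1400 m to 3700 m (saturated): cools by 4.9 × 2.3 = 11.27°C, giving 9.67°C.

9.67°C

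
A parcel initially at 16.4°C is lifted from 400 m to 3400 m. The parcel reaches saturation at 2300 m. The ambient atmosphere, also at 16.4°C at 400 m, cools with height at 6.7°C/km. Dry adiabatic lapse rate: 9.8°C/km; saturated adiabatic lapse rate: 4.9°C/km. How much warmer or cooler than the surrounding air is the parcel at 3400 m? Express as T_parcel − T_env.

Parcel:
  400–2300 m, dry: Δz = 1.9 km ⇒ ΔT = -18.62°C; T = -2.22°C
  2300–3400 m, saturated: Δz = 1.1 km ⇒ ΔT = -5.39°C; T = -7.61°C
Environment:
  400–3400 m, environment: Δz = 3 km ⇒ ΔT = -20.1°C; T = -3.7°C
T_parcel − T_env = -7.61 − (-3.7) = -3.91°C

-3.91°C (parcel cooler than environment)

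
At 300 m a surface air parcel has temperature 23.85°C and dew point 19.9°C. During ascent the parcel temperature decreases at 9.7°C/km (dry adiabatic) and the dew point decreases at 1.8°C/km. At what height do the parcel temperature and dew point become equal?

T and T_d converge at 9.7 − 1.8 = 7.9°C per km
Height above start = (23.85 − 19.9) / 7.9 = 0.5 km
LCL altitude = 300 m + 500 m = 800 m

800 m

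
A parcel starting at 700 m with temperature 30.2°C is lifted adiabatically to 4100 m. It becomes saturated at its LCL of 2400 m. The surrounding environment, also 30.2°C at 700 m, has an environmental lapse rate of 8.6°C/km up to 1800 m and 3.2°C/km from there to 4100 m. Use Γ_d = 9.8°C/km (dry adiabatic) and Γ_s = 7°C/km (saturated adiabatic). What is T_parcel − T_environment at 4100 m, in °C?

Parcel:
  700 → 2400 m (dry, 9.8°C/km): ΔT = -9.8 × 1.7 = -16.66°C → T = 13.54°C
  2400 → 4100 m (saturated, 7°C/km): ΔT = -7 × 1.7 = -11.9°C → T = 1.64°C
Environment:
  700 → 1800 m (environment, lower layer, 8.6°C/km): ΔT = -8.6 × 1.1 = -9.46°C → T = 20.74°C
  1800 → 4100 m (environment, upper layer, 3.2°C/km): ΔT = -3.2 × 2.3 = -7.36°C → T = 13.38°C
T_parcel − T_env = 1.64 − 13.38 = -11.74°C

-11.74°C (parcel cooler than environment)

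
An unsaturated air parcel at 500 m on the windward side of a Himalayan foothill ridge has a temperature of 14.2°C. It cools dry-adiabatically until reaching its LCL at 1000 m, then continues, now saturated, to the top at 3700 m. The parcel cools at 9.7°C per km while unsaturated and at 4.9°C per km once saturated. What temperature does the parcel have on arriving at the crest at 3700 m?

500–1000 m, dry: Δz = 0.5 km ⇒ ΔT = -4.85°C; T = 9.35°C
1000–3700 m, saturated: Δz = 2.7 km ⇒ ΔT = -13.23°C; T = -3.88°C

-3.88°C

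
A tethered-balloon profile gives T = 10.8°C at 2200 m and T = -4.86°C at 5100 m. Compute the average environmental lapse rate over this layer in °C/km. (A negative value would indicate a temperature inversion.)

5.4°C/km

Γ = −ΔT/Δz = (10.8 − (-4.86)) / (5100 − 2200) m
  = 15.66°C / 2.9 km = 5.4°C/km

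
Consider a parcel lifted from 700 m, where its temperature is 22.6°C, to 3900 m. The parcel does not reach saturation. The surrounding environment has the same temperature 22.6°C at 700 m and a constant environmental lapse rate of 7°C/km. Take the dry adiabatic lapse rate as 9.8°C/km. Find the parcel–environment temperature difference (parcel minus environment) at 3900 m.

-8.96°C (parcel cooler than environment)

Parcel:
  From 700 m to 3900 m (dry): cools by 9.8 × 3.2 = 31.36°C, giving -8.76°C.
Environment:
  From 700 m to 3900 m (environment): cools by 7 × 3.2 = 22.4°C, giving 0.2°C.
T_parcel − T_env = -8.76 − 0.2 = -8.96°C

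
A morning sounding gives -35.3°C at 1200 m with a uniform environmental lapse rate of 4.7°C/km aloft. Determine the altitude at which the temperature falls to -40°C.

Height above start = (-35.3 − (-40)) / 4.7 = 1 km
Altitude = 1200 m + 1000 m = 2200 m

2200 m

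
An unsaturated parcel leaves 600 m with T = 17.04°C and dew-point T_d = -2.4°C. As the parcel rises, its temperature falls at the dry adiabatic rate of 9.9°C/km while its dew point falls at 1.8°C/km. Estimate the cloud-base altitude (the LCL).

T and T_d converge at 9.9 − 1.8 = 8.1°C per km
Height above start = (17.04 − (-2.4)) / 8.1 = 2.4 km
LCL altitude = 600 m + 2400 m = 3000 m

3000 m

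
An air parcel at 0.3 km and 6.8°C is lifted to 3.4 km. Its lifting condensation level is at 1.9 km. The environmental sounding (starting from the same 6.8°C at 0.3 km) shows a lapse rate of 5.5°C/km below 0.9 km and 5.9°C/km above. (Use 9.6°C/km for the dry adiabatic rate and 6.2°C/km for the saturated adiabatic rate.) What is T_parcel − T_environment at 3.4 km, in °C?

Parcel:
  From 300 m to 1900 m (dry): cools by 9.6 × 1.6 = 15.36°C, giving -8.56°C.
  From 1900 m to 3400 m (saturated): cools by 6.2 × 1.5 = 9.3°C, giving -17.86°C.
Environment:
  From 300 m to 900 m (environment, lower layer): cools by 5.5 × 0.6 = 3.3°C, giving 3.5°C.
  From 900 m to 3400 m (environment, upper layer): cools by 5.9 × 2.5 = 14.75°C, giving -11.25°C.
T_parcel − T_env = -17.86 − (-11.25) = -6.61°C

-6.61°C (parcel cooler than environment)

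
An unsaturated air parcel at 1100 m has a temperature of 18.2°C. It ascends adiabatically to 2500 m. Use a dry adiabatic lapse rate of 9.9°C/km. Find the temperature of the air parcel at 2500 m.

1100–2500 m, dry adiabatic: Δz = 1.4 km ⇒ ΔT = -13.86°C; T = 4.34°C

4.34°C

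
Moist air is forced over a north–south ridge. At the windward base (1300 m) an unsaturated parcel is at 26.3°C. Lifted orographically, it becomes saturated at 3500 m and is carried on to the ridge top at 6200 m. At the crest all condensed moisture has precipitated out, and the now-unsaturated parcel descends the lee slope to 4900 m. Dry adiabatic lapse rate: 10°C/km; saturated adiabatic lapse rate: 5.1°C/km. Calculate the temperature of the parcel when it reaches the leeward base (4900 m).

1300–3500 m, dry: Δz = 2.2 km ⇒ ΔT = -22°C; T = 4.3°C
3500–6200 m, saturated: Δz = 2.7 km ⇒ ΔT = -13.77°C; T = -9.47°C
6200–4900 m, dry descent: Δz = 1.3 km ⇒ ΔT = +13°C; T = 3.53°C

3.53°C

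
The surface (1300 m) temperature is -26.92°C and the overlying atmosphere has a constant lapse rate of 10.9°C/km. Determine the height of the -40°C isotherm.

Height above start = (-26.92 − (-40)) / 10.9 = 1.2 km
Altitude = 1300 m + 1200 m = 2500 m

2500 m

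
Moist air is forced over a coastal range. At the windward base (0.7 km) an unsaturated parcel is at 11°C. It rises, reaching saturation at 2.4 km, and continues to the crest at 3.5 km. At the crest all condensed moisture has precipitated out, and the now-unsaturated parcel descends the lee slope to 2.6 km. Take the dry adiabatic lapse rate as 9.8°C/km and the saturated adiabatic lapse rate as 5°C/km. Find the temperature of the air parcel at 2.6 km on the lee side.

-2.34°C

From 700 m to 2400 m (dry): cools by 9.8 × 1.7 = 16.66°C, giving -5.66°C.
From 2400 m to 3500 m (saturated): cools by 5 × 1.1 = 5.5°C, giving -11.16°C.
From 3500 m to 2600 m (dry descent): warms by 9.8 × 0.9 = 8.82°C, giving -2.34°C.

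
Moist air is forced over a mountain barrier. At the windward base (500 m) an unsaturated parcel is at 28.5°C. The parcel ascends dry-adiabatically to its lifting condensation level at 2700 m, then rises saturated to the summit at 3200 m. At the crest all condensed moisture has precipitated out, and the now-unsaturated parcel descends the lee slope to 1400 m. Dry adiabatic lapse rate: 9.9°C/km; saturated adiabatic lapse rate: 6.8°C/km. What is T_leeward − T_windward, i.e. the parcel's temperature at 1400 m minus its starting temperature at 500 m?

-7.36°C

500–2700 m, dry: Δz = 2.2 km ⇒ ΔT = -21.78°C; T = 6.72°C
2700–3200 m, saturated: Δz = 0.5 km ⇒ ΔT = -3.4°C; T = 3.32°C
3200–1400 m, dry descent: Δz = 1.8 km ⇒ ΔT = +17.82°C; T = 21.14°C
Net change vs windward start: 21.14 − 28.5 = -7.36°C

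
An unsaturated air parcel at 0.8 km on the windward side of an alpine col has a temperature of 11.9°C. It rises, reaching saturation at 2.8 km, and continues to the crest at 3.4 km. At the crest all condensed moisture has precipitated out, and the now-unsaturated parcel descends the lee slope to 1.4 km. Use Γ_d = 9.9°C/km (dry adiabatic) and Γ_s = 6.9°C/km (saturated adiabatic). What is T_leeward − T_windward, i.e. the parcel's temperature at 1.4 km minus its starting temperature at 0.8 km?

-4.14°C

From 800 m to 2800 m (dry): cools by 9.9 × 2 = 19.8°C, giving -7.9°C.
From 2800 m to 3400 m (saturated): cools by 6.9 × 0.6 = 4.14°C, giving -12.04°C.
From 3400 m to 1400 m (dry descent): warms by 9.9 × 2 = 19.8°C, giving 7.76°C.
Net change vs windward start: 7.76 − 11.9 = -4.14°C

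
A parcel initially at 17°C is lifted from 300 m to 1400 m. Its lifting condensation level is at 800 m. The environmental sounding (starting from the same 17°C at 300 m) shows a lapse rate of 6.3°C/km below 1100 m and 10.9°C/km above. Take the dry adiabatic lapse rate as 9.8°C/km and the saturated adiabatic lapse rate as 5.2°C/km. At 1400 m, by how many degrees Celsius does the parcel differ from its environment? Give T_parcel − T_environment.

+0.29°C (parcel warmer than environment)

Parcel:
  300–800 m, dry: Δz = 0.5 km ⇒ ΔT = -4.9°C; T = 12.1°C
  800–1400 m, saturated: Δz = 0.6 km ⇒ ΔT = -3.12°C; T = 8.98°C
Environment:
  300–1100 m, environment, lower layer: Δz = 0.8 km ⇒ ΔT = -5.04°C; T = 11.96°C
  1100–1400 m, environment, upper layer: Δz = 0.3 km ⇒ ΔT = -3.27°C; T = 8.69°C
T_parcel − T_env = 8.98 − 8.69 = +0.29°C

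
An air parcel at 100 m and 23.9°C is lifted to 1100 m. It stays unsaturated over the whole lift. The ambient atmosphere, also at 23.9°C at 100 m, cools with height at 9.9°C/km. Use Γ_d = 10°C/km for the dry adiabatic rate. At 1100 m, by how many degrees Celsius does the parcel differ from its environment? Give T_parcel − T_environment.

Parcel:
  100 → 1100 m (dry, 10°C/km): ΔT = -10 × 1 = -10°C → T = 13.9°C
Environment:
  100 → 1100 m (environment, 9.9°C/km): ΔT = -9.9 × 1 = -9.9°C → T = 14°C
T_parcel − T_env = 13.9 − 14 = -0.1°C

-0.1°C (parcel cooler than environment)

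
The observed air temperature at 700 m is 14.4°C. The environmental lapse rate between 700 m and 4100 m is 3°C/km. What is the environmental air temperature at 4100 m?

Environmental to 4100 m: -3 × 3.4 km = -10.2°C, so T = 4.2°C.

4.2°C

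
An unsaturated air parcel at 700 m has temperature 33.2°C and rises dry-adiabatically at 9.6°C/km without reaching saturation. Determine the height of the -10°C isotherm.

5200 m

Height above start = (33.2 − (-10)) / 9.6 = 4.5 km
Altitude = 700 m + 4500 m = 5200 m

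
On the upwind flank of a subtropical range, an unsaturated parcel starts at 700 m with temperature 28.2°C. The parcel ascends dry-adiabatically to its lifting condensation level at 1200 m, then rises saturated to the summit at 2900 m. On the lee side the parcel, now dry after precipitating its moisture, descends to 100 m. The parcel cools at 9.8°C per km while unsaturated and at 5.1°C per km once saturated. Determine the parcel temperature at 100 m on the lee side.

700 → 1200 m (dry, 9.8°C/km): ΔT = -9.8 × 0.5 = -4.9°C → T = 23.3°C
1200 → 2900 m (saturated, 5.1°C/km): ΔT = -5.1 × 1.7 = -8.67°C → T = 14.63°C
2900 → 100 m (dry descent, 9.8°C/km): ΔT = +9.8 × 2.8 = +27.44°C → T = 42.07°C

42.07°C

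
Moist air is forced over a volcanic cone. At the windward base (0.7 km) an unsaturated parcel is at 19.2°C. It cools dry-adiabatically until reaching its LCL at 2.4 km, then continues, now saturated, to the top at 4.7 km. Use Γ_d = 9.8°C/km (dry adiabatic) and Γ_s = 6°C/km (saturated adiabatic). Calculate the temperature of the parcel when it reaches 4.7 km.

Dry to 2400 m: -9.8 × 1.7 km = -16.66°C, so T = 2.54°C.
Saturated to 4700 m: -6 × 2.3 km = -13.8°C, so T = -11.26°C.

-11.26°C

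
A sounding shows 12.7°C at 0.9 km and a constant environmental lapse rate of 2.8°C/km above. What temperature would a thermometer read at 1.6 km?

900–1600 m, environmental: Δz = 0.7 km ⇒ ΔT = -1.96°C; T = 10.74°C

10.74°C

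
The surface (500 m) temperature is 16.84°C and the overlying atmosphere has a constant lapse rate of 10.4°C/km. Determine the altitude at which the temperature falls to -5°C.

2600 m

Height above start = (16.84 − (-5)) / 10.4 = 2.1 km
Altitude = 500 m + 2100 m = 2600 m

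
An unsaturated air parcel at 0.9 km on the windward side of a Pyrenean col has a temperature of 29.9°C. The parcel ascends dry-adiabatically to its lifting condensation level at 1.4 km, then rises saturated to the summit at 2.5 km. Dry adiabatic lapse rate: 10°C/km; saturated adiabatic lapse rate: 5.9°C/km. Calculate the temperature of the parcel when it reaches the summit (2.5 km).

Dry to 1400 m: -10 × 0.5 km = -5°C, so T = 24.9°C.
Saturated to 2500 m: -5.9 × 1.1 km = -6.49°C, so T = 18.41°C.

18.41°C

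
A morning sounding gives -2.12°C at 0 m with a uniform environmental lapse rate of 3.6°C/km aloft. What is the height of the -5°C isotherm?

800 m

Height above start = (-2.12 − (-5)) / 3.6 = 0.8 km
Altitude = 0 m + 800 m = 800 m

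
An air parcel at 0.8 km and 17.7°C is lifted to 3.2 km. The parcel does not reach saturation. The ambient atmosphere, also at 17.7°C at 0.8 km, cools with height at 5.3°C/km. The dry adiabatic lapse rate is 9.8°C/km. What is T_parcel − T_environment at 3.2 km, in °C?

-10.8°C (parcel cooler than environment)

Parcel:
  Dry to 3200 m: -9.8 × 2.4 km = -23.52°C, so T = -5.82°C.
Environment:
  Environment to 3200 m: -5.3 × 2.4 km = -12.72°C, so T = 4.98°C.
T_parcel − T_env = -5.82 − 4.98 = -10.8°C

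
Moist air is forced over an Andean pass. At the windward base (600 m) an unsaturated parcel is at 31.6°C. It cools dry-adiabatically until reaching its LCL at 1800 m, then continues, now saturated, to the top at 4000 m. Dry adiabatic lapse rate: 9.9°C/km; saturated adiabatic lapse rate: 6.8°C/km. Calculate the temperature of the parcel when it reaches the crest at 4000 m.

4.76°C

From 600 m to 1800 m (dry): cools by 9.9 × 1.2 = 11.88°C, giving 19.72°C.
From 1800 m to 4000 m (saturated): cools by 6.8 × 2.2 = 14.96°C, giving 4.76°C.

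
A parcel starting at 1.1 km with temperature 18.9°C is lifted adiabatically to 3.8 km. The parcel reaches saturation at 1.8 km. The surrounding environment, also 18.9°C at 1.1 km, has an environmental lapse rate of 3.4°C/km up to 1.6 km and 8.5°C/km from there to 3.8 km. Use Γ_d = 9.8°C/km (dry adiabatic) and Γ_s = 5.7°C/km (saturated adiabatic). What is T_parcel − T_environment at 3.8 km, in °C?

+2.14°C (parcel warmer than environment)

Parcel:
  1100–1800 m, dry: Δz = 0.7 km ⇒ ΔT = -6.86°C; T = 12.04°C
  1800–3800 m, saturated: Δz = 2 km ⇒ ΔT = -11.4°C; T = 0.64°C
Environment:
  1100–1600 m, environment, lower layer: Δz = 0.5 km ⇒ ΔT = -1.7°C; T = 17.2°C
  1600–3800 m, environment, upper layer: Δz = 2.2 km ⇒ ΔT = -18.7°C; T = -1.5°C
T_parcel − T_env = 0.64 − (-1.5) = +2.14°C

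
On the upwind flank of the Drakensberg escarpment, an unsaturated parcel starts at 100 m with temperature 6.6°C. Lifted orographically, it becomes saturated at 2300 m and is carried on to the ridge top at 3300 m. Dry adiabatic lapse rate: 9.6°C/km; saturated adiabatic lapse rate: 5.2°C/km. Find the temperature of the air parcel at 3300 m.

From 100 m to 2300 m (dry): cools by 9.6 × 2.2 = 21.12°C, giving -14.52°C.
From 2300 m to 3300 m (saturated): cools by 5.2 × 1 = 5.2°C, giving -19.72°C.

-19.72°C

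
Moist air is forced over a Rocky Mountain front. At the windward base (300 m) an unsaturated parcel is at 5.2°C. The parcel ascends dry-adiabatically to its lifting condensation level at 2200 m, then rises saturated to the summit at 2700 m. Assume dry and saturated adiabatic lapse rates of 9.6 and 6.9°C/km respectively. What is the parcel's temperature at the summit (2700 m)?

-16.49°C

From 300 m to 2200 m (dry): cools by 9.6 × 1.9 = 18.24°C, giving -13.04°C.
From 2200 m to 2700 m (saturated): cools by 6.9 × 0.5 = 3.45°C, giving -16.49°C.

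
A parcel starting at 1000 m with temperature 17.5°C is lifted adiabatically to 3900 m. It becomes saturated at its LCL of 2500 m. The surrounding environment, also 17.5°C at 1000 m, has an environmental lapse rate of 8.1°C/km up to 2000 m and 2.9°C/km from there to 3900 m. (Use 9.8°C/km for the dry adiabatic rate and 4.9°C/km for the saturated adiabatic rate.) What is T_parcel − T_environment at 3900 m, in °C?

-7.95°C (parcel cooler than environment)

Parcel:
  1000 → 2500 m (dry, 9.8°C/km): ΔT = -9.8 × 1.5 = -14.7°C → T = 2.8°C
  2500 → 3900 m (saturated, 4.9°C/km): ΔT = -4.9 × 1.4 = -6.86°C → T = -4.06°C
Environment:
  1000 → 2000 m (environment, lower layer, 8.1°C/km): ΔT = -8.1 × 1 = -8.1°C → T = 9.4°C
  2000 → 3900 m (environment, upper layer, 2.9°C/km): ΔT = -2.9 × 1.9 = -5.51°C → T = 3.89°C
T_parcel − T_env = -4.06 − 3.89 = -7.95°C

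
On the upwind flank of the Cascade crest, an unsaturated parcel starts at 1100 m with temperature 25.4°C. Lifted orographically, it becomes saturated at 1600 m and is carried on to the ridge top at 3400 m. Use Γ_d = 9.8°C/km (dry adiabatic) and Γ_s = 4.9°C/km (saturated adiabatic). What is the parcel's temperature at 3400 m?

1100–1600 m, dry: Δz = 0.5 km ⇒ ΔT = -4.9°C; T = 20.5°C
1600–3400 m, saturated: Δz = 1.8 km ⇒ ΔT = -8.82°C; T = 11.68°C

11.68°C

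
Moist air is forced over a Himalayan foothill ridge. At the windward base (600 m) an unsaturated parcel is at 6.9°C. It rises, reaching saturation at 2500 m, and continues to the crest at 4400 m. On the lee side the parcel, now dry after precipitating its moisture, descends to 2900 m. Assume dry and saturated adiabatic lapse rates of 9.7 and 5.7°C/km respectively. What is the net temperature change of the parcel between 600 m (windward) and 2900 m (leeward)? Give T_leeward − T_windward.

From 600 m to 2500 m (dry): cools by 9.7 × 1.9 = 18.43°C, giving -11.53°C.
From 2500 m to 4400 m (saturated): cools by 5.7 × 1.9 = 10.83°C, giving -22.36°C.
From 4400 m to 2900 m (dry descent): warms by 9.7 × 1.5 = 14.55°C, giving -7.81°C.
Net change vs windward start: -7.81 − 6.9 = -14.71°C

-14.71°C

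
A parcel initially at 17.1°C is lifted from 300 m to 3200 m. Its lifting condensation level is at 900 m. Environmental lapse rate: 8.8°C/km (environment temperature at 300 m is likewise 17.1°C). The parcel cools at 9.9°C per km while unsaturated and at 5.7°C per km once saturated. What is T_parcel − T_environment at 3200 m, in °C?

+6.47°C (parcel warmer than environment)

Parcel:
  300 → 900 m (dry, 9.9°C/km): ΔT = -9.9 × 0.6 = -5.94°C → T = 11.16°C
  900 → 3200 m (saturated, 5.7°C/km): ΔT = -5.7 × 2.3 = -13.11°C → T = -1.95°C
Environment:
  300 → 3200 m (environment, 8.8°C/km): ΔT = -8.8 × 2.9 = -25.52°C → T = -8.42°C
T_parcel − T_env = -1.95 − (-8.42) = +6.47°C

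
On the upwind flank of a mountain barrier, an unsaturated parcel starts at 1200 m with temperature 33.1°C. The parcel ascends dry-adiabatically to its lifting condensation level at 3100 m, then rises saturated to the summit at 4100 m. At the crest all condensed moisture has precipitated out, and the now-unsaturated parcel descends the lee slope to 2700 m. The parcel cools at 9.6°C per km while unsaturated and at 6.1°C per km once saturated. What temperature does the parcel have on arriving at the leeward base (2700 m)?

22.2°C

1200–3100 m, dry: Δz = 1.9 km ⇒ ΔT = -18.24°C; T = 14.86°C
3100–4100 m, saturated: Δz = 1 km ⇒ ΔT = -6.1°C; T = 8.76°C
4100–2700 m, dry descent: Δz = 1.4 km ⇒ ΔT = +13.44°C; T = 22.2°C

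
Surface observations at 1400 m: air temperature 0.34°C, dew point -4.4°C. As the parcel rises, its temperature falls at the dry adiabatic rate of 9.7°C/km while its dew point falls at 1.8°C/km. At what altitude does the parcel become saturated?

T and T_d converge at 9.7 − 1.8 = 7.9°C per km
Height above start = (0.34 − (-4.4)) / 7.9 = 0.6 km
LCL altitude = 1400 m + 600 m = 2000 m

2000 m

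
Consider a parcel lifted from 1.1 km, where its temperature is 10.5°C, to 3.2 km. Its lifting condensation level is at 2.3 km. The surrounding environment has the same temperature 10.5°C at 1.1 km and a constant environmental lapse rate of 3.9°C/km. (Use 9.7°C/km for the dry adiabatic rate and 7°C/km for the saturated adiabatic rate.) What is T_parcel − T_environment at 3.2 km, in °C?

-9.75°C (parcel cooler than environment)

Parcel:
  1100–2300 m, dry: Δz = 1.2 km ⇒ ΔT = -11.64°C; T = -1.14°C
  2300–3200 m, saturated: Δz = 0.9 km ⇒ ΔT = -6.3°C; T = -7.44°C
Environment:
  1100–3200 m, environment: Δz = 2.1 km ⇒ ΔT = -8.19°C; T = 2.31°C
T_parcel − T_env = -7.44 − 2.31 = -9.75°C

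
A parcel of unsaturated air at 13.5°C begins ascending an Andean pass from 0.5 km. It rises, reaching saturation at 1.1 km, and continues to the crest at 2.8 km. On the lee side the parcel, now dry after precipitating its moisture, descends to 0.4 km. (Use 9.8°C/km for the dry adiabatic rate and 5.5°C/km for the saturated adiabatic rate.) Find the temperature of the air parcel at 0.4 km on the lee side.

21.79°C

500–1100 m, dry: Δz = 0.6 km ⇒ ΔT = -5.88°C; T = 7.62°C
1100–2800 m, saturated: Δz = 1.7 km ⇒ ΔT = -9.35°C; T = -1.73°C
2800–400 m, dry descent: Δz = 2.4 km ⇒ ΔT = +23.52°C; T = 21.79°C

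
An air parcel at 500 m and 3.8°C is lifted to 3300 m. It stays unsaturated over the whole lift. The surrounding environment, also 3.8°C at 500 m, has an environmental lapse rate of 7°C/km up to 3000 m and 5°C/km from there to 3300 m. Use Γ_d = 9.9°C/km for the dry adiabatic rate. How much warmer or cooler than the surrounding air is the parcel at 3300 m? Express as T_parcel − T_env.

-8.72°C (parcel cooler than environment)

Parcel:
  500–3300 m, dry: Δz = 2.8 km ⇒ ΔT = -27.72°C; T = -23.92°C
Environment:
  500–3000 m, environment, lower layer: Δz = 2.5 km ⇒ ΔT = -17.5°C; T = -13.7°C
  3000–3300 m, environment, upper layer: Δz = 0.3 km ⇒ ΔT = -1.5°C; T = -15.2°C
T_parcel − T_env = -23.92 − (-15.2) = -8.72°C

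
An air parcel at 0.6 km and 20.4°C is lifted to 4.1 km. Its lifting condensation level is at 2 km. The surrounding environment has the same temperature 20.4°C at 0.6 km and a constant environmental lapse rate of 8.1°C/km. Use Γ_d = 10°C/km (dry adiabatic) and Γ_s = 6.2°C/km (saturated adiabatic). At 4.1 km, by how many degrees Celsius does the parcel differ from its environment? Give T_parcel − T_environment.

+1.33°C (parcel warmer than environment)

Parcel:
  Dry to 2000 m: -10 × 1.4 km = -14°C, so T = 6.4°C.
  Saturated to 4100 m: -6.2 × 2.1 km = -13.02°C, so T = -6.62°C.
Environment:
  Environment to 4100 m: -8.1 × 3.5 km = -28.35°C, so T = -7.95°C.
T_parcel − T_env = -6.62 − (-7.95) = +1.33°C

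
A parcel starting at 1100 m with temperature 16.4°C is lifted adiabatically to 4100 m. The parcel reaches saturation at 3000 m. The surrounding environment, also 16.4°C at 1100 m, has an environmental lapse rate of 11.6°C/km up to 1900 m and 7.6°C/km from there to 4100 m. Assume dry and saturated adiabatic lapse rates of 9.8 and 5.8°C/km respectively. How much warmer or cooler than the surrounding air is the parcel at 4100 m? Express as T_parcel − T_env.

Parcel:
  From 1100 m to 3000 m (dry): cools by 9.8 × 1.9 = 18.62°C, giving -2.22°C.
  From 3000 m to 4100 m (saturated): cools by 5.8 × 1.1 = 6.38°C, giving -8.6°C.
Environment:
  From 1100 m to 1900 m (environment, lower layer): cools by 11.6 × 0.8 = 9.28°C, giving 7.12°C.
  From 1900 m to 4100 m (environment, upper layer): cools by 7.6 × 2.2 = 16.72°C, giving -9.6°C.
T_parcel − T_env = -8.6 − (-9.6) = +1°C

+1°C (parcel warmer than environment)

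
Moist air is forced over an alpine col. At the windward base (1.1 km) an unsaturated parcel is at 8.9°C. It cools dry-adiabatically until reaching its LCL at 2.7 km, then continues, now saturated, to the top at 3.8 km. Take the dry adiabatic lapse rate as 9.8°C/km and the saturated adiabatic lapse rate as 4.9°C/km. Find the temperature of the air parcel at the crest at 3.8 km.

Dry to 2700 m: -9.8 × 1.6 km = -15.68°C, so T = -6.78°C.
Saturated to 3800 m: -4.9 × 1.1 km = -5.39°C, so T = -12.17°C.

-12.17°C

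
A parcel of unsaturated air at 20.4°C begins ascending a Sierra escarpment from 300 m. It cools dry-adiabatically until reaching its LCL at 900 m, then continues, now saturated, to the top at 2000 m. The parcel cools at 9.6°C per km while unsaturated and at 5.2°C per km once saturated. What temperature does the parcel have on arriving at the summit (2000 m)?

From 300 m to 900 m (dry): cools by 9.6 × 0.6 = 5.76°C, giving 14.64°C.
From 900 m to 2000 m (saturated): cools by 5.2 × 1.1 = 5.72°C, giving 8.92°C.

8.92°C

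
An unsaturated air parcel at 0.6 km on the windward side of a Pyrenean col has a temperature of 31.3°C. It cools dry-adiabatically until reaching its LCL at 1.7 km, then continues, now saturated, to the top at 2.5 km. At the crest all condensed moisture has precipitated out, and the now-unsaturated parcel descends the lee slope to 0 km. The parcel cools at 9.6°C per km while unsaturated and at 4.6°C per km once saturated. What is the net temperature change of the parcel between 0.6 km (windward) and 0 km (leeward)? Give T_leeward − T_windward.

+9.76°C

600 → 1700 m (dry, 9.6°C/km): ΔT = -9.6 × 1.1 = -10.56°C → T = 20.74°C
1700 → 2500 m (saturated, 4.6°C/km): ΔT = -4.6 × 0.8 = -3.68°C → T = 17.06°C
2500 → 0 m (dry descent, 9.6°C/km): ΔT = +9.6 × 2.5 = +24°C → T = 41.06°C
Net change vs windward start: 41.06 − 31.3 = +9.76°C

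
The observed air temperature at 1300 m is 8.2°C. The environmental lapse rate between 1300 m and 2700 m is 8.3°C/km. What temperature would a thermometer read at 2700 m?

-3.42°C

1300 → 2700 m (environmental, 8.3°C/km): ΔT = -8.3 × 1.4 = -11.62°C → T = -3.42°C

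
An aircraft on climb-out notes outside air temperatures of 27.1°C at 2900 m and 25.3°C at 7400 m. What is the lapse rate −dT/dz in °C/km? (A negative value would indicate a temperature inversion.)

Γ = −ΔT/Δz = (27.1 − 25.3) / (7400 − 2900) m
  = 1.8°C / 4.5 km = 0.4°C/km

0.4°C/km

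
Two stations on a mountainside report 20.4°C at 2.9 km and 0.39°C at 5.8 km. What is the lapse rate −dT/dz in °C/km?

6.9°C/km

Γ = −ΔT/Δz = (20.4 − 0.39) / (5800 − 2900) m
  = 20.01°C / 2.9 km = 6.9°C/km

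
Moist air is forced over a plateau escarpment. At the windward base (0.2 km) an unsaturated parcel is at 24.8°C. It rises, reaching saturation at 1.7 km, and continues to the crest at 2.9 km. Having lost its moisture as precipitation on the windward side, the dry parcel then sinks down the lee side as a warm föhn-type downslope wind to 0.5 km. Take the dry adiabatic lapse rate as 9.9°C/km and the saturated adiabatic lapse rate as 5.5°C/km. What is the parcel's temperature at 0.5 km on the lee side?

From 200 m to 1700 m (dry): cools by 9.9 × 1.5 = 14.85°C, giving 9.95°C.
From 1700 m to 2900 m (saturated): cools by 5.5 × 1.2 = 6.6°C, giving 3.35°C.
From 2900 m to 500 m (dry descent): warms by 9.9 × 2.4 = 23.76°C, giving 27.11°C.

27.11°C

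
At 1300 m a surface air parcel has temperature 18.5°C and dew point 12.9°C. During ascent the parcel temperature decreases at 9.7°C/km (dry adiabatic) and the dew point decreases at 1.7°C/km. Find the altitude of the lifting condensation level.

T and T_d converge at 9.7 − 1.7 = 8°C per km
Height above start = (18.5 − 12.9) / 8 = 0.7 km
LCL altitude = 1300 m + 700 m = 2000 m

2000 m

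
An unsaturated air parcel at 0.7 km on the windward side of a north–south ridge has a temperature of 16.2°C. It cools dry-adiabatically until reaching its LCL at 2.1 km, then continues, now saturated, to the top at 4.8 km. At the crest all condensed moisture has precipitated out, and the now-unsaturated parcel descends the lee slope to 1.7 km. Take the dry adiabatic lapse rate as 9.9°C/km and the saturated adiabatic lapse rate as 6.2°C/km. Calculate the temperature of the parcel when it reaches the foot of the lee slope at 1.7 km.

From 700 m to 2100 m (dry): cools by 9.9 × 1.4 = 13.86°C, giving 2.34°C.
From 2100 m to 4800 m (saturated): cools by 6.2 × 2.7 = 16.74°C, giving -14.4°C.
From 4800 m to 1700 m (dry descent): warms by 9.9 × 3.1 = 30.69°C, giving 16.29°C.

16.29°C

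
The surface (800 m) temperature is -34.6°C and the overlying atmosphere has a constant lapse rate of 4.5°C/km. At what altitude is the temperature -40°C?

Height above start = (-34.6 − (-40)) / 4.5 = 1.2 km
Altitude = 800 m + 1200 m = 2000 m

2000 m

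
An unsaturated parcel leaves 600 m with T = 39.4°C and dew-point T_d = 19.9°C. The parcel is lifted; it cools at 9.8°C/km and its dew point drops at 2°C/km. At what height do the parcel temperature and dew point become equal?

3100 m

T and T_d converge at 9.8 − 2 = 7.8°C per km
Height above start = (39.4 − 19.9) / 7.8 = 2.5 km
LCL altitude = 600 m + 2500 m = 3100 m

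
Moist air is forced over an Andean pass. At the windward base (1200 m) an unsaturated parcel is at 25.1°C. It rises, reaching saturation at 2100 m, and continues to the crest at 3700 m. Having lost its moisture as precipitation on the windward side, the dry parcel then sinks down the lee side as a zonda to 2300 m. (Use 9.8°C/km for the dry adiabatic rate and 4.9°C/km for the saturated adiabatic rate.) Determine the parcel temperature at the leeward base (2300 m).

22.16°C

1200 → 2100 m (dry, 9.8°C/km): ΔT = -9.8 × 0.9 = -8.82°C → T = 16.28°C
2100 → 3700 m (saturated, 4.9°C/km): ΔT = -4.9 × 1.6 = -7.84°C → T = 8.44°C
3700 → 2300 m (dry descent, 9.8°C/km): ΔT = +9.8 × 1.4 = +13.72°C → T = 22.16°C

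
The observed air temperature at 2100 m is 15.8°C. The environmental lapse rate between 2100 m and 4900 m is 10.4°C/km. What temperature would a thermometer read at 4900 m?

Environmental to 4900 m: -10.4 × 2.8 km = -29.12°C, so T = -13.32°C.

-13.32°C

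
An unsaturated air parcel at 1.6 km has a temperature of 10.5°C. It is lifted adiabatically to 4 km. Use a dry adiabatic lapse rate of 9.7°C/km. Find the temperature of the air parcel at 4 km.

Dry adiabatic to 4000 m: -9.7 × 2.4 km = -23.28°C, so T = -12.78°C.

-12.78°C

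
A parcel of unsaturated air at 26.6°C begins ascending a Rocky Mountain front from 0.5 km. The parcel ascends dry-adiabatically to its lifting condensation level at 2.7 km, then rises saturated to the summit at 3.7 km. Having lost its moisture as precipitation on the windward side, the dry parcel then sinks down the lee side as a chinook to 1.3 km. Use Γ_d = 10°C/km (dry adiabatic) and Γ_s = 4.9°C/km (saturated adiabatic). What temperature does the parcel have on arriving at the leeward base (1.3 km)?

23.7°C

From 500 m to 2700 m (dry): cools by 10 × 2.2 = 22°C, giving 4.6°C.
From 2700 m to 3700 m (saturated): cools by 4.9 × 1 = 4.9°C, giving -0.3°C.
From 3700 m to 1300 m (dry descent): warms by 10 × 2.4 = 24°C, giving 23.7°C.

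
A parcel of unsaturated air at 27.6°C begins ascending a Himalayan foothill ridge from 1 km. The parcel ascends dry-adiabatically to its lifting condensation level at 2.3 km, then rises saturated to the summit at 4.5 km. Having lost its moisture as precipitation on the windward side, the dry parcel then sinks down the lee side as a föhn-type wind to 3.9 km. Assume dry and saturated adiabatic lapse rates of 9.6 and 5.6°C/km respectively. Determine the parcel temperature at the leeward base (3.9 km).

1000–2300 m, dry: Δz = 1.3 km ⇒ ΔT = -12.48°C; T = 15.12°C
2300–4500 m, saturated: Δz = 2.2 km ⇒ ΔT = -12.32°C; T = 2.8°C
4500–3900 m, dry descent: Δz = 0.6 km ⇒ ΔT = +5.76°C; T = 8.56°C

8.56°C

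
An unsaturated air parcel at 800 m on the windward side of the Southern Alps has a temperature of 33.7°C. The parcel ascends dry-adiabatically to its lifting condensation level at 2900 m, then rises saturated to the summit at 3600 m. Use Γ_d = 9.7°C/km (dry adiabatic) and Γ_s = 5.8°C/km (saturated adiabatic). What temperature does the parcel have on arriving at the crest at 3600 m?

9.27°C

Dry to 2900 m: -9.7 × 2.1 km = -20.37°C, so T = 13.33°C.
Saturated to 3600 m: -5.8 × 0.7 km = -4.06°C, so T = 9.27°C.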